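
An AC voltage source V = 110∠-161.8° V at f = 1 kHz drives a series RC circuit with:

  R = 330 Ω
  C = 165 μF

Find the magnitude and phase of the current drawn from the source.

Step 1 — Angular frequency: ω = 2π·f = 2π·1000 = 6283 rad/s.
Step 2 — Component impedances:
  R: Z = R = 330 Ω
  C: Z = 1/(jωC) = -j/(ω·C) = 0 - j0.9646 Ω
Step 3 — Series combination: Z_total = R + C = 330 - j0.9646 Ω = 330∠-0.2° Ω.
Step 4 — Source phasor: V = 110∠-161.8° V = -104.5 - j34.36 V.
Step 5 — Ohm's law: I = V / Z_total = (-104.5 - j34.36) / (330 - j0.9646) = -0.3164 - j0.105 A.
Step 6 — Convert to polar: |I| = 0.3333 A, ∠I = -161.6°.

I = 0.3333∠-161.6° A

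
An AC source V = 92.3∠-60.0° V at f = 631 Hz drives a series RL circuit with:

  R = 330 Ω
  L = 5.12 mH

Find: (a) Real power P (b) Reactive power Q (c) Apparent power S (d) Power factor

Step 1 — Angular frequency: ω = 2π·f = 2π·631 = 3965 rad/s.
Step 2 — Component impedances:
  R: Z = R = 330 Ω
  L: Z = jωL = j·3965·0.00512 = 0 + j20.3 Ω
Step 3 — Series combination: Z_total = R + L = 330 + j20.3 Ω = 330.6∠3.5° Ω.
Step 4 — Source phasor: V = 92.3∠-60.0° V = 46.15 - j79.93 V.
Step 5 — Current: I = V / Z = 0.1245 - j0.2499 A = 0.2792∠-63.5° A.
Step 6 — Complex power: S = V·I* = 25.72 + j1.582 VA.
Step 7 — Real power: P = Re(S) = 25.72 W.
Step 8 — Reactive power: Q = Im(S) = 1.582 VAR.
Step 9 — Apparent power: |S| = 25.77 VA.
Step 10 — Power factor: PF = P/|S| = 0.9981 (lagging).

(a) P = 25.72 W  (b) Q = 1.582 VAR  (c) S = 25.77 VA  (d) PF = 0.9981 (lagging)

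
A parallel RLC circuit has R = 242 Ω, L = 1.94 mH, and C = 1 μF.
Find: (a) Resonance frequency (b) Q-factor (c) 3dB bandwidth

Step 1 — Resonance: ω₀ = 1/√(LC) = 1/√(0.00194·1e-06) = 2.27e+04 rad/s.
Step 2 — f₀ = ω₀/(2π) = 3613 Hz.
Step 3 — Parallel Q: Q = R/(ω₀L) = 242/(2.27e+04·0.00194) = 5.494.
Step 4 — Bandwidth: Δω = ω₀/Q = 4132 rad/s; BW = Δω/(2π) = 657.7 Hz.

(a) f₀ = 3613 Hz  (b) Q = 5.494  (c) BW = 657.7 Hz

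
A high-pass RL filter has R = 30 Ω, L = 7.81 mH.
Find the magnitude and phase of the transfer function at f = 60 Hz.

Step 1 — Angular frequency: ω = 2π·60 = 377 rad/s.
Step 2 — Transfer function: H(jω) = jωL/(R + jωL).
Step 3 — Numerator jωL = j·2.944; denominator R + jωL = 30 + j2.944.
Step 4 — H = 0.00954 + j0.09721.
Step 5 — Magnitude: |H| = 0.09767 (-20.2 dB); phase: φ = 84.4°.

|H| = 0.09767 (-20.2 dB), φ = 84.4°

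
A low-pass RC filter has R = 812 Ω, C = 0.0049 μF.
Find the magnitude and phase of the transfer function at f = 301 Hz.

Step 1 — Angular frequency: ω = 2π·301 = 1891 rad/s.
Step 2 — Transfer function: H(jω) = 1/(1 + jωRC).
Step 3 — Denominator: 1 + jωRC = 1 + j·1891·812·4.9e-09 = 1 + j0.007525.
Step 4 — H = 0.9999 - j0.007524.
Step 5 — Magnitude: |H| = 1 (-0.0 dB); phase: φ = -0.4°.

|H| = 1 (-0.0 dB), φ = -0.4°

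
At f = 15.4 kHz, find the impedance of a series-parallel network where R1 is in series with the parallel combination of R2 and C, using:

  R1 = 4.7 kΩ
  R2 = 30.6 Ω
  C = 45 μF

Step 1 — Angular frequency: ω = 2π·f = 2π·1.54e+04 = 9.676e+04 rad/s.
Step 2 — Component impedances:
  R1: Z = R = 4700 Ω
  R2: Z = R = 30.6 Ω
  C: Z = 1/(jωC) = -j/(ω·C) = 0 - j0.2297 Ω
Step 3 — Parallel branch: R2 || C = 1/(1/R2 + 1/C) = 0.001724 - j0.2296 Ω.
Step 4 — Series with R1: Z_total = R1 + (R2 || C) = 4700 - j0.2296 Ω = 4700∠-0.0° Ω.

Z = 4700 - j0.2296 Ω = 4700∠-0.0° Ω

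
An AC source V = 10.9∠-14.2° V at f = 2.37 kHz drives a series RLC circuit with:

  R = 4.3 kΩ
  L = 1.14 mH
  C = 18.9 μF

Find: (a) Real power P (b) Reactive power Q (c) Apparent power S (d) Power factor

Step 1 — Angular frequency: ω = 2π·f = 2π·2370 = 1.489e+04 rad/s.
Step 2 — Component impedances:
  R: Z = R = 4300 Ω
  L: Z = jωL = j·1.489e+04·0.00114 = 0 + j16.98 Ω
  C: Z = 1/(jωC) = -j/(ω·C) = 0 - j3.553 Ω
Step 3 — Series combination: Z_total = R + L + C = 4300 + j13.42 Ω = 4300∠0.2° Ω.
Step 4 — Source phasor: V = 10.9∠-14.2° V = 10.57 - j2.674 V.
Step 5 — Current: I = V / Z = 0.002455 - j0.0006295 A = 0.002535∠-14.4° A.
Step 6 — Complex power: S = V·I* = 0.02763 + j8.625e-05 VA.
Step 7 — Real power: P = Re(S) = 0.02763 W.
Step 8 — Reactive power: Q = Im(S) = 8.625e-05 VAR.
Step 9 — Apparent power: |S| = 0.02763 VA.
Step 10 — Power factor: PF = P/|S| = 1 (lagging).

(a) P = 0.02763 W  (b) Q = 8.625e-05 VAR  (c) S = 0.02763 VA  (d) PF = 1 (lagging)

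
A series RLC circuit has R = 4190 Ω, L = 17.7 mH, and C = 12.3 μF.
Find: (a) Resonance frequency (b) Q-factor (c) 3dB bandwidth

Step 1 — Resonance: ω₀ = 1/√(LC) = 1/√(0.0177·1.23e-05) = 2143 rad/s.
Step 2 — f₀ = ω₀/(2π) = 341.1 Hz.
Step 3 — Series Q: Q = ω₀L/R = 2143·0.0177/4190 = 0.009054.
Step 4 — Bandwidth: Δω = ω₀/Q = 2.367e+05 rad/s; BW = Δω/(2π) = 3.768e+04 Hz.

(a) f₀ = 341.1 Hz  (b) Q = 0.009054  (c) BW = 3.768e+04 Hz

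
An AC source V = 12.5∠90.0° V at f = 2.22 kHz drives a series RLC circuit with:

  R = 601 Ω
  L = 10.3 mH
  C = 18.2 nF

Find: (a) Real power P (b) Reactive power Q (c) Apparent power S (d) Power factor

Step 1 — Angular frequency: ω = 2π·f = 2π·2220 = 1.395e+04 rad/s.
Step 2 — Component impedances:
  R: Z = R = 601 Ω
  L: Z = jωL = j·1.395e+04·0.0103 = 0 + j143.7 Ω
  C: Z = 1/(jωC) = -j/(ω·C) = 0 - j3939 Ω
Step 3 — Series combination: Z_total = R + L + C = 601 - j3795 Ω = 3843∠-81.0° Ω.
Step 4 — Source phasor: V = 12.5∠90.0° V = 0 + j12.5 V.
Step 5 — Current: I = V / Z = -0.003213 + j0.0005088 A = 0.003253∠171.0° A.
Step 6 — Complex power: S = V·I* = 0.006359 - j0.04016 VA.
Step 7 — Real power: P = Re(S) = 0.006359 W.
Step 8 — Reactive power: Q = Im(S) = -0.04016 VAR.
Step 9 — Apparent power: |S| = 0.04066 VA.
Step 10 — Power factor: PF = P/|S| = 0.1564 (leading).

(a) P = 0.006359 W  (b) Q = -0.04016 VAR  (c) S = 0.04066 VA  (d) PF = 0.1564 (leading)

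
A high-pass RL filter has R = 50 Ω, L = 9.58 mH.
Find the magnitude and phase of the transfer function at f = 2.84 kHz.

Step 1 — Angular frequency: ω = 2π·2840 = 1.784e+04 rad/s.
Step 2 — Transfer function: H(jω) = jωL/(R + jωL).
Step 3 — Numerator jωL = j·170.9; denominator R + jωL = 50 + j170.9.
Step 4 — H = 0.9212 + j0.2694.
Step 5 — Magnitude: |H| = 0.9598 (-0.4 dB); phase: φ = 16.3°.

|H| = 0.9598 (-0.4 dB), φ = 16.3°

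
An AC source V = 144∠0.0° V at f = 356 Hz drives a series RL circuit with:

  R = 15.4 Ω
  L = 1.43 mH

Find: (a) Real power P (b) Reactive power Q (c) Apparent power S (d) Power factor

Step 1 — Angular frequency: ω = 2π·f = 2π·356 = 2237 rad/s.
Step 2 — Component impedances:
  R: Z = R = 15.4 Ω
  L: Z = jωL = j·2237·0.00143 = 0 + j3.199 Ω
Step 3 — Series combination: Z_total = R + L = 15.4 + j3.199 Ω = 15.73∠11.7° Ω.
Step 4 — Source phasor: V = 144∠0.0° V = 144 V.
Step 5 — Current: I = V / Z = 8.964 - j1.862 A = 9.155∠-11.7° A.
Step 6 — Complex power: S = V·I* = 1291 + j268.1 VA.
Step 7 — Real power: P = Re(S) = 1291 W.
Step 8 — Reactive power: Q = Im(S) = 268.1 VAR.
Step 9 — Apparent power: |S| = 1318 VA.
Step 10 — Power factor: PF = P/|S| = 0.9791 (lagging).

(a) P = 1291 W  (b) Q = 268.1 VAR  (c) S = 1318 VA  (d) PF = 0.9791 (lagging)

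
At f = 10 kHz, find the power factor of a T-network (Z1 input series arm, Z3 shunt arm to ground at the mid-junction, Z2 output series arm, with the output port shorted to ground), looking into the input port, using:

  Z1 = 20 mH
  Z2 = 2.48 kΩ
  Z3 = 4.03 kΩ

Step 1 — Angular frequency: ω = 2π·f = 2π·1e+04 = 6.283e+04 rad/s.
Step 2 — Component impedances:
  Z1: Z = jωL = j·6.283e+04·0.02 = 0 + j1257 Ω
  Z2: Z = R = 2480 Ω
  Z3: Z = R = 4030 Ω
Step 3 — With the output port shorted to ground, the output series arm Z2 runs from the junction to ground; the shunt arm Z3 also runs from the junction to ground. They appear in parallel: Z3 || Z2 = 1535 Ω.
Step 4 — Series with input arm Z1: Z_in = Z1 + (Z3 || Z2) = 1535 + j1257 Ω = 1984∠39.3° Ω.
Step 5 — Power factor: PF = cos(φ) = Re(Z)/|Z| = 1535.2/1984 = 0.7738.
Step 6 — Type: Im(Z) = 1257 ⇒ lagging (phase φ = 39.3°).

PF = 0.7738 (lagging, φ = 39.3°)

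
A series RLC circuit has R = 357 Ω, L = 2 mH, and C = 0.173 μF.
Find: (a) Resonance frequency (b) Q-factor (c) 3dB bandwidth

Step 1 — Resonance: ω₀ = 1/√(LC) = 1/√(0.002·1.73e-07) = 5.376e+04 rad/s.
Step 2 — f₀ = ω₀/(2π) = 8556 Hz.
Step 3 — Series Q: Q = ω₀L/R = 5.376e+04·0.002/357 = 0.3012.
Step 4 — Bandwidth: Δω = ω₀/Q = 1.785e+05 rad/s; BW = Δω/(2π) = 2.841e+04 Hz.

(a) f₀ = 8556 Hz  (b) Q = 0.3012  (c) BW = 2.841e+04 Hz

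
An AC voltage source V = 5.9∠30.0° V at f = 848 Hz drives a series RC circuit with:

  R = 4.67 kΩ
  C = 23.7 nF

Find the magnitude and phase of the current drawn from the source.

Step 1 — Angular frequency: ω = 2π·f = 2π·848 = 5328 rad/s.
Step 2 — Component impedances:
  R: Z = R = 4670 Ω
  C: Z = 1/(jωC) = -j/(ω·C) = 0 - j7919 Ω
Step 3 — Series combination: Z_total = R + C = 4670 - j7919 Ω = 9194∠-59.5° Ω.
Step 4 — Source phasor: V = 5.9∠30.0° V = 5.11 + j2.95 V.
Step 5 — Ohm's law: I = V / Z_total = (5.11 + j2.95) / (4670 - j7919) = 5.919e-06 + j0.0006417 A.
Step 6 — Convert to polar: |I| = 0.0006418 A, ∠I = 89.5°.

I = 0.0006418∠89.5° A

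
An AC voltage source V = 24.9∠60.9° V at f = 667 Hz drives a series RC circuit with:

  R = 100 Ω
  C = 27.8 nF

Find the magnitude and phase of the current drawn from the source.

Step 1 — Angular frequency: ω = 2π·f = 2π·667 = 4191 rad/s.
Step 2 — Component impedances:
  R: Z = R = 100 Ω
  C: Z = 1/(jωC) = -j/(ω·C) = 0 - j8583 Ω
Step 3 — Series combination: Z_total = R + C = 100 - j8583 Ω = 8584∠-89.3° Ω.
Step 4 — Source phasor: V = 24.9∠60.9° V = 12.11 + j21.76 V.
Step 5 — Ohm's law: I = V / Z_total = (12.11 + j21.76) / (100 - j8583) = -0.002518 + j0.00144 A.
Step 6 — Convert to polar: |I| = 0.002901 A, ∠I = 150.2°.

I = 0.002901∠150.2° A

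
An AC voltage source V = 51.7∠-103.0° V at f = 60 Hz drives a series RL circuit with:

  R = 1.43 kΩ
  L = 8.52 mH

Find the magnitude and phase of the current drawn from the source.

Step 1 — Angular frequency: ω = 2π·f = 2π·60 = 377 rad/s.
Step 2 — Component impedances:
  R: Z = R = 1430 Ω
  L: Z = jωL = j·377·0.00852 = 0 + j3.212 Ω
Step 3 — Series combination: Z_total = R + L = 1430 + j3.212 Ω = 1430∠0.1° Ω.
Step 4 — Source phasor: V = 51.7∠-103.0° V = -11.63 - j50.37 V.
Step 5 — Ohm's law: I = V / Z_total = (-11.63 - j50.37) / (1430 + j3.212) = -0.008212 - j0.03521 A.
Step 6 — Convert to polar: |I| = 0.03615 A, ∠I = -103.1°.

I = 0.03615∠-103.1° A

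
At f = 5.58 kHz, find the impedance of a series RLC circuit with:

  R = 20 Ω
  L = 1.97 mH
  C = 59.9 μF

Step 1 — Angular frequency: ω = 2π·f = 2π·5580 = 3.506e+04 rad/s.
Step 2 — Component impedances:
  R: Z = R = 20 Ω
  L: Z = jωL = j·3.506e+04·0.00197 = 0 + j69.07 Ω
  C: Z = 1/(jωC) = -j/(ω·C) = 0 - j0.4762 Ω
Step 3 — Series combination: Z_total = R + L + C = 20 + j68.59 Ω = 71.45∠73.7° Ω.

Z = 20 + j68.59 Ω = 71.45∠73.7° Ω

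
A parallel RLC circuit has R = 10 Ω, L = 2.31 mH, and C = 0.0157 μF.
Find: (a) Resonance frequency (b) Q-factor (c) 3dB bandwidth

Step 1 — Resonance: ω₀ = 1/√(LC) = 1/√(0.00231·1.57e-08) = 1.661e+05 rad/s.
Step 2 — f₀ = ω₀/(2π) = 2.643e+04 Hz.
Step 3 — Parallel Q: Q = R/(ω₀L) = 10/(1.661e+05·0.00231) = 0.02607.
Step 4 — Bandwidth: Δω = ω₀/Q = 6.369e+06 rad/s; BW = Δω/(2π) = 1.014e+06 Hz.

(a) f₀ = 2.643e+04 Hz  (b) Q = 0.02607  (c) BW = 1.014e+06 Hz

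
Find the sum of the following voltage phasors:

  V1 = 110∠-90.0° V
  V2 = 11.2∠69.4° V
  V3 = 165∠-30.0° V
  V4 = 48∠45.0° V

Step 1 — Convert each phasor to rectangular form:
  V1 = 110·(cos(-90.0°) + j·sin(-90.0°)) = 0 - j110 V
  V2 = 11.2·(cos(69.4°) + j·sin(69.4°)) = 3.941 + j10.48 V
  V3 = 165·(cos(-30.0°) + j·sin(-30.0°)) = 142.9 - j82.5 V
  V4 = 48·(cos(45.0°) + j·sin(45.0°)) = 33.94 + j33.94 V
Step 2 — Sum components: V_total = 180.8 - j148.1 V.
Step 3 — Convert to polar: |V_total| = 233.7 V, ∠V_total = -39.3°.

V_total = 233.7∠-39.3° V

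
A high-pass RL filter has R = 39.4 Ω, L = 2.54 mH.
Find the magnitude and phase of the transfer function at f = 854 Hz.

Step 1 — Angular frequency: ω = 2π·854 = 5366 rad/s.
Step 2 — Transfer function: H(jω) = jωL/(R + jωL).
Step 3 — Numerator jωL = j·13.63; denominator R + jωL = 39.4 + j13.63.
Step 4 — H = 0.1069 + j0.309.
Step 5 — Magnitude: |H| = 0.3269 (-9.7 dB); phase: φ = 70.9°.

|H| = 0.3269 (-9.7 dB), φ = 70.9°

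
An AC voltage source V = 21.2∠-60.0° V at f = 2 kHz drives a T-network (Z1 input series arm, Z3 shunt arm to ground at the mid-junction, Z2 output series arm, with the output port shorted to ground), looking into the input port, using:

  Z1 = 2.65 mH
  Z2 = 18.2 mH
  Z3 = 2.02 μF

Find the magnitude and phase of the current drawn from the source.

Step 1 — Angular frequency: ω = 2π·f = 2π·2000 = 1.257e+04 rad/s.
Step 2 — Component impedances:
  Z1: Z = jωL = j·1.257e+04·0.00265 = 0 + j33.3 Ω
  Z2: Z = jωL = j·1.257e+04·0.0182 = 0 + j228.7 Ω
  Z3: Z = 1/(jωC) = -j/(ω·C) = 0 - j39.39 Ω
Step 3 — With the output port shorted to ground, the output series arm Z2 runs from the junction to ground; the shunt arm Z3 also runs from the junction to ground. They appear in parallel: Z3 || Z2 = 0 - j47.59 Ω.
Step 4 — Series with input arm Z1: Z_in = Z1 + (Z3 || Z2) = 0 - j14.29 Ω = 14.29∠-90.0° Ω.
Step 5 — Source phasor: V = 21.2∠-60.0° V = 10.6 - j18.36 V.
Step 6 — Ohm's law: I = V / Z_total = (10.6 - j18.36) / (0 - j14.29) = 1.285 + j0.7417 A.
Step 7 — Convert to polar: |I| = 1.483 A, ∠I = 30.0°.

I = 1.483∠30.0° A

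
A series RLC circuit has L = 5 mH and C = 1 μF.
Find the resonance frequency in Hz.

Step 1 — Resonance condition Im(Z)=0 gives ω₀ = 1/√(LC).
Step 2 — ω₀ = 1/√(0.005·1e-06) = 1.414e+04 rad/s.
Step 3 — f₀ = ω₀/(2π) = 2251 Hz.

f₀ = 2251 Hz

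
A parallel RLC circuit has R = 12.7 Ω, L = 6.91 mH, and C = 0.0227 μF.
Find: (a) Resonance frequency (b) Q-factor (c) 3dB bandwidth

Step 1 — Resonance: ω₀ = 1/√(LC) = 1/√(0.00691·2.27e-08) = 7.985e+04 rad/s.
Step 2 — f₀ = ω₀/(2π) = 1.271e+04 Hz.
Step 3 — Parallel Q: Q = R/(ω₀L) = 12.7/(7.985e+04·0.00691) = 0.02302.
Step 4 — Bandwidth: Δω = ω₀/Q = 3.469e+06 rad/s; BW = Δω/(2π) = 5.521e+05 Hz.

(a) f₀ = 1.271e+04 Hz  (b) Q = 0.02302  (c) BW = 5.521e+05 Hz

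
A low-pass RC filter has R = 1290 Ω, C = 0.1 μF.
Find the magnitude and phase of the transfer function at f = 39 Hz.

Step 1 — Angular frequency: ω = 2π·39 = 245 rad/s.
Step 2 — Transfer function: H(jω) = 1/(1 + jωRC).
Step 3 — Denominator: 1 + jωRC = 1 + j·245·1290·1e-07 = 1 + j0.03161.
Step 4 — H = 0.999 - j0.03158.
Step 5 — Magnitude: |H| = 0.9995 (-0.0 dB); phase: φ = -1.8°.

|H| = 0.9995 (-0.0 dB), φ = -1.8°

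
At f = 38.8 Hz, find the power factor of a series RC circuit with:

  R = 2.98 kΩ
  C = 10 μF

Step 1 — Angular frequency: ω = 2π·f = 2π·38.8 = 243.8 rad/s.
Step 2 — Component impedances:
  R: Z = R = 2980 Ω
  C: Z = 1/(jωC) = -j/(ω·C) = 0 - j410.2 Ω
Step 3 — Series combination: Z_total = R + C = 2980 - j410.2 Ω = 3008∠-7.8° Ω.
Step 4 — Power factor: PF = cos(φ) = Re(Z)/|Z| = 2980/3008 = 0.9907.
Step 5 — Type: Im(Z) = -410.2 ⇒ leading (phase φ = -7.8°).

PF = 0.9907 (leading, φ = -7.8°)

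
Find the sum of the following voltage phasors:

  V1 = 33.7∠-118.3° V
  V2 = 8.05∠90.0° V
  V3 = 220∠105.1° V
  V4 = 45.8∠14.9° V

Step 1 — Convert each phasor to rectangular form:
  V1 = 33.7·(cos(-118.3°) + j·sin(-118.3°)) = -15.98 - j29.67 V
  V2 = 8.05·(cos(90.0°) + j·sin(90.0°)) = 0 + j8.05 V
  V3 = 220·(cos(105.1°) + j·sin(105.1°)) = -57.31 + j212.4 V
  V4 = 45.8·(cos(14.9°) + j·sin(14.9°)) = 44.26 + j11.78 V
Step 2 — Sum components: V_total = -29.03 + j202.6 V.
Step 3 — Convert to polar: |V_total| = 204.6 V, ∠V_total = 98.2°.

V_total = 204.6∠98.2° V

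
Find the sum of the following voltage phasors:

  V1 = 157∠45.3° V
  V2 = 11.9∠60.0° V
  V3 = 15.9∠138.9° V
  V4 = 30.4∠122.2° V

Step 1 — Convert each phasor to rectangular form:
  V1 = 157·(cos(45.3°) + j·sin(45.3°)) = 110.4 + j111.6 V
  V2 = 11.9·(cos(60.0°) + j·sin(60.0°)) = 5.95 + j10.31 V
  V3 = 15.9·(cos(138.9°) + j·sin(138.9°)) = -11.98 + j10.45 V
  V4 = 30.4·(cos(122.2°) + j·sin(122.2°)) = -16.2 + j25.72 V
Step 2 — Sum components: V_total = 88.2 + j158.1 V.
Step 3 — Convert to polar: |V_total| = 181 V, ∠V_total = 60.8°.

V_total = 181∠60.8° V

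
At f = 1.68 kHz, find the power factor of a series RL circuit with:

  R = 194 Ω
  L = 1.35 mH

Step 1 — Angular frequency: ω = 2π·f = 2π·1680 = 1.056e+04 rad/s.
Step 2 — Component impedances:
  R: Z = R = 194 Ω
  L: Z = jωL = j·1.056e+04·0.00135 = 0 + j14.25 Ω
Step 3 — Series combination: Z_total = R + L = 194 + j14.25 Ω = 194.5∠4.2° Ω.
Step 4 — Power factor: PF = cos(φ) = Re(Z)/|Z| = 194/194.52 = 0.9973.
Step 5 — Type: Im(Z) = 14.25 ⇒ lagging (phase φ = 4.2°).

PF = 0.9973 (lagging, φ = 4.2°)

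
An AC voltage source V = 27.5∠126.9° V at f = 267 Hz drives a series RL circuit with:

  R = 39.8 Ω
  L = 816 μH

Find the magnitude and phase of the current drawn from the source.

Step 1 — Angular frequency: ω = 2π·f = 2π·267 = 1678 rad/s.
Step 2 — Component impedances:
  R: Z = R = 39.8 Ω
  L: Z = jωL = j·1678·0.000816 = 0 + j1.369 Ω
Step 3 — Series combination: Z_total = R + L = 39.8 + j1.369 Ω = 39.82∠2.0° Ω.
Step 4 — Source phasor: V = 27.5∠126.9° V = -16.51 + j21.99 V.
Step 5 — Ohm's law: I = V / Z_total = (-16.51 + j21.99) / (39.8 + j1.369) = -0.3954 + j0.5661 A.
Step 6 — Convert to polar: |I| = 0.6905 A, ∠I = 124.9°.

I = 0.6905∠124.9° A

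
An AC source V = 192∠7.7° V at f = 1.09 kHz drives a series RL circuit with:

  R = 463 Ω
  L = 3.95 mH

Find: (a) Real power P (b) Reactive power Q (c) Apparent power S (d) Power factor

Step 1 — Angular frequency: ω = 2π·f = 2π·1090 = 6849 rad/s.
Step 2 — Component impedances:
  R: Z = R = 463 Ω
  L: Z = jωL = j·6849·0.00395 = 0 + j27.05 Ω
Step 3 — Series combination: Z_total = R + L = 463 + j27.05 Ω = 463.8∠3.3° Ω.
Step 4 — Source phasor: V = 192∠7.7° V = 190.3 + j25.73 V.
Step 5 — Current: I = V / Z = 0.4128 + j0.03144 A = 0.414∠4.4° A.
Step 6 — Complex power: S = V·I* = 79.35 + j4.636 VA.
Step 7 — Real power: P = Re(S) = 79.35 W.
Step 8 — Reactive power: Q = Im(S) = 4.636 VAR.
Step 9 — Apparent power: |S| = 79.48 VA.
Step 10 — Power factor: PF = P/|S| = 0.9983 (lagging).

(a) P = 79.35 W  (b) Q = 4.636 VAR  (c) S = 79.48 VA  (d) PF = 0.9983 (lagging)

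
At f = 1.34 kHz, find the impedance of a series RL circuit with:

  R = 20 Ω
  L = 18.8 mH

Step 1 — Angular frequency: ω = 2π·f = 2π·1340 = 8419 rad/s.
Step 2 — Component impedances:
  R: Z = R = 20 Ω
  L: Z = jωL = j·8419·0.0188 = 0 + j158.3 Ω
Step 3 — Series combination: Z_total = R + L = 20 + j158.3 Ω = 159.5∠82.8° Ω.

Z = 20 + j158.3 Ω = 159.5∠82.8° Ω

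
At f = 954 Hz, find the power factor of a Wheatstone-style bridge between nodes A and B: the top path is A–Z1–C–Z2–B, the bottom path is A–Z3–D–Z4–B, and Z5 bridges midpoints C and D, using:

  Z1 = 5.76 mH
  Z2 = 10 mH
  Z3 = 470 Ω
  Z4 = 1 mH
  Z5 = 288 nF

Step 1 — Angular frequency: ω = 2π·f = 2π·954 = 5994 rad/s.
Step 2 — Component impedances:
  Z1: Z = jωL = j·5994·0.00576 = 0 + j34.53 Ω
  Z2: Z = jωL = j·5994·0.01 = 0 + j59.94 Ω
  Z3: Z = R = 470 Ω
  Z4: Z = jωL = j·5994·0.001 = 0 + j5.994 Ω
  Z5: Z = 1/(jωC) = -j/(ω·C) = 0 - j579.3 Ω
Step 3 — Bridge requires nodal analysis (the Z5 bridge couples midpoints C and D, so the two paths cannot be reduced to a simple series/parallel combination). Setting node B to ground and injecting 1 A at node A, the 3-node admittance system at A, C, D solves to V_A = Z_AB = 21.08 + j96.58 Ω = 98.86∠77.7° Ω.
Step 4 — Power factor: PF = cos(φ) = Re(Z)/|Z| = 21.08/98.86 = 0.2132.
Step 5 — Type: Im(Z) = 96.58 ⇒ lagging (phase φ = 77.7°).

PF = 0.2132 (lagging, φ = 77.7°)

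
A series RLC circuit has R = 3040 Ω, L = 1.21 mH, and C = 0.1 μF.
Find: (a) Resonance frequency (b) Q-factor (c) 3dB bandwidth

Step 1 — Resonance condition Im(Z)=0 gives ω₀ = 1/√(LC).
Step 2 — ω₀ = 1/√(0.00121·1e-07) = 9.091e+04 rad/s.
Step 3 — f₀ = ω₀/(2π) = 1.447e+04 Hz.
Step 4 — Series Q: Q = ω₀L/R = 9.091e+04·0.00121/3040 = 0.03618.
Step 5 — 3dB bandwidth: Δω = ω₀/Q = 2.512e+06 rad/s; BW = Δω/(2π) = 3.999e+05 Hz.

(a) f₀ = 1.447e+04 Hz  (b) Q = 0.03618  (c) BW = 3.999e+05 Hz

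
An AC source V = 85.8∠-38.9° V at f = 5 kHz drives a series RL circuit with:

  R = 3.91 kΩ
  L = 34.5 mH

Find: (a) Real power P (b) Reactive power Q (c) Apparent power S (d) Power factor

Step 1 — Angular frequency: ω = 2π·f = 2π·5000 = 3.142e+04 rad/s.
Step 2 — Component impedances:
  R: Z = R = 3910 Ω
  L: Z = jωL = j·3.142e+04·0.0345 = 0 + j1084 Ω
Step 3 — Series combination: Z_total = R + L = 3910 + j1084 Ω = 4057∠15.5° Ω.
Step 4 — Source phasor: V = 85.8∠-38.9° V = 66.77 - j53.88 V.
Step 5 — Current: I = V / Z = 0.01231 - j0.01719 A = 0.02115∠-54.4° A.
Step 6 — Complex power: S = V·I* = 1.748 + j0.4847 VA.
Step 7 — Real power: P = Re(S) = 1.748 W.
Step 8 — Reactive power: Q = Im(S) = 0.4847 VAR.
Step 9 — Apparent power: |S| = 1.814 VA.
Step 10 — Power factor: PF = P/|S| = 0.9637 (lagging).

(a) P = 1.748 W  (b) Q = 0.4847 VAR  (c) S = 1.814 VA  (d) PF = 0.9637 (lagging)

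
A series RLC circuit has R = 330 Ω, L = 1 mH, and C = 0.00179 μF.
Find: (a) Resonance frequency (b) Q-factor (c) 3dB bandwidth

Step 1 — Resonance: ω₀ = 1/√(LC) = 1/√(0.001·1.79e-09) = 7.474e+05 rad/s.
Step 2 — f₀ = ω₀/(2π) = 1.19e+05 Hz.
Step 3 — Series Q: Q = ω₀L/R = 7.474e+05·0.001/330 = 2.265.
Step 4 — Bandwidth: Δω = ω₀/Q = 3.3e+05 rad/s; BW = Δω/(2π) = 5.252e+04 Hz.

(a) f₀ = 1.19e+05 Hz  (b) Q = 2.265  (c) BW = 5.252e+04 Hz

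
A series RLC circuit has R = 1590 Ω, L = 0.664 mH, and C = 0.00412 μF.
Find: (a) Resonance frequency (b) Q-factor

Step 1 — Resonance condition Im(Z)=0 gives ω₀ = 1/√(LC).
Step 2 — ω₀ = 1/√(0.000664·4.12e-09) = 6.046e+05 rad/s.
Step 3 — f₀ = ω₀/(2π) = 9.622e+04 Hz.
Step 4 — Series Q: Q = ω₀L/R = 6.046e+05·0.000664/1590 = 0.2525.

(a) f₀ = 9.622e+04 Hz  (b) Q = 0.2525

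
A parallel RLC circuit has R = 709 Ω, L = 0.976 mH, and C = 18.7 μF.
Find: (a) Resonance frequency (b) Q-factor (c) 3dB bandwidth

Step 1 — Resonance: ω₀ = 1/√(LC) = 1/√(0.000976·1.87e-05) = 7402 rad/s.
Step 2 — f₀ = ω₀/(2π) = 1178 Hz.
Step 3 — Parallel Q: Q = R/(ω₀L) = 709/(7402·0.000976) = 98.14.
Step 4 — Bandwidth: Δω = ω₀/Q = 75.42 rad/s; BW = Δω/(2π) = 12 Hz.

(a) f₀ = 1178 Hz  (b) Q = 98.14  (c) BW = 12 Hz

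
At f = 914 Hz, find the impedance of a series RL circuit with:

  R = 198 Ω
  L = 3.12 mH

Step 1 — Angular frequency: ω = 2π·f = 2π·914 = 5743 rad/s.
Step 2 — Component impedances:
  R: Z = R = 198 Ω
  L: Z = jωL = j·5743·0.00312 = 0 + j17.92 Ω
Step 3 — Series combination: Z_total = R + L = 198 + j17.92 Ω = 198.8∠5.2° Ω.

Z = 198 + j17.92 Ω = 198.8∠5.2° Ω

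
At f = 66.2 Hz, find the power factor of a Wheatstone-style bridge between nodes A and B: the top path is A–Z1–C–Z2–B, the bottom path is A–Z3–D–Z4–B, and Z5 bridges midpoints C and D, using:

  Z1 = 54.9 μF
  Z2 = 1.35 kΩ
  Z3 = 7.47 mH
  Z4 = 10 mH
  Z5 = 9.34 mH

Step 1 — Angular frequency: ω = 2π·f = 2π·66.2 = 415.9 rad/s.
Step 2 — Component impedances:
  Z1: Z = 1/(jωC) = -j/(ω·C) = 0 - j43.79 Ω
  Z2: Z = R = 1350 Ω
  Z3: Z = jωL = j·415.9·0.00747 = 0 + j3.107 Ω
  Z4: Z = jωL = j·415.9·0.01 = 0 + j4.159 Ω
  Z5: Z = jωL = j·415.9·0.00934 = 0 + j3.885 Ω
Step 3 — Bridge requires nodal analysis (the Z5 bridge couples midpoints C and D, so the two paths cannot be reduced to a simple series/parallel combination). Setting node B to ground and injecting 1 A at node A, the 3-node admittance system at A, C, D solves to V_A = Z_AB = 0.01087 + j7.529 Ω = 7.529∠89.9° Ω.
Step 4 — Power factor: PF = cos(φ) = Re(Z)/|Z| = 0.01087/7.529 = 0.001444.
Step 5 — Type: Im(Z) = 7.529 ⇒ lagging (phase φ = 89.9°).

PF = 0.001444 (lagging, φ = 89.9°)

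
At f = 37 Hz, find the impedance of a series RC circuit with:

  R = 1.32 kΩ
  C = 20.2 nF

Step 1 — Angular frequency: ω = 2π·f = 2π·37 = 232.5 rad/s.
Step 2 — Component impedances:
  R: Z = R = 1320 Ω
  C: Z = 1/(jωC) = -j/(ω·C) = 0 - j2.129e+05 Ω
Step 3 — Series combination: Z_total = R + C = 1320 - j2.129e+05 Ω = 2.129e+05∠-89.6° Ω.

Z = 1320 - j2.129e+05 Ω = 2.129e+05∠-89.6° Ω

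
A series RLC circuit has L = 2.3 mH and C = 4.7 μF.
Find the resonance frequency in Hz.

Step 1 — Resonance condition Im(Z)=0 gives ω₀ = 1/√(LC).
Step 2 — ω₀ = 1/√(0.0023·4.7e-06) = 9618 rad/s.
Step 3 — f₀ = ω₀/(2π) = 1531 Hz.

f₀ = 1531 Hz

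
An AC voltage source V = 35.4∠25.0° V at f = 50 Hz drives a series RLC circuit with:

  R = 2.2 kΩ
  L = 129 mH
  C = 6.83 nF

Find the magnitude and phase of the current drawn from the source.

Step 1 — Angular frequency: ω = 2π·f = 2π·50 = 314.2 rad/s.
Step 2 — Component impedances:
  R: Z = R = 2200 Ω
  L: Z = jωL = j·314.2·0.129 = 0 + j40.53 Ω
  C: Z = 1/(jωC) = -j/(ω·C) = 0 - j4.66e+05 Ω
Step 3 — Series combination: Z_total = R + L + C = 2200 - j4.66e+05 Ω = 4.66e+05∠-89.7° Ω.
Step 4 — Source phasor: V = 35.4∠25.0° V = 32.08 + j14.96 V.
Step 5 — Ohm's law: I = V / Z_total = (32.08 + j14.96) / (2200 - j4.66e+05) = -3.178e-05 + j6.9e-05 A.
Step 6 — Convert to polar: |I| = 7.596e-05 A, ∠I = 114.7°.

I = 7.596e-05∠114.7° A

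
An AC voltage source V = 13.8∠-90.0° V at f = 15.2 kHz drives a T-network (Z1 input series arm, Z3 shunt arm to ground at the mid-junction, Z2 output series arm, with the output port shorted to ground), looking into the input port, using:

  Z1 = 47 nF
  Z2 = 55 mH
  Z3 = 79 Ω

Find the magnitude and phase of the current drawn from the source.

Step 1 — Angular frequency: ω = 2π·f = 2π·1.52e+04 = 9.55e+04 rad/s.
Step 2 — Component impedances:
  Z1: Z = 1/(jωC) = -j/(ω·C) = 0 - j222.8 Ω
  Z2: Z = jωL = j·9.55e+04·0.055 = 0 + j5253 Ω
  Z3: Z = R = 79 Ω
Step 3 — With the output port shorted to ground, the output series arm Z2 runs from the junction to ground; the shunt arm Z3 also runs from the junction to ground. They appear in parallel: Z3 || Z2 = 78.98 + j1.188 Ω.
Step 4 — Series with input arm Z1: Z_in = Z1 + (Z3 || Z2) = 78.98 - j221.6 Ω = 235.2∠-70.4° Ω.
Step 5 — Source phasor: V = 13.8∠-90.0° V = 0 - j13.8 V.
Step 6 — Ohm's law: I = V / Z_total = (0 - j13.8) / (78.98 - j221.6) = 0.05526 - j0.01969 A.
Step 7 — Convert to polar: |I| = 0.05866 A, ∠I = -19.6°.

I = 0.05866∠-19.6° A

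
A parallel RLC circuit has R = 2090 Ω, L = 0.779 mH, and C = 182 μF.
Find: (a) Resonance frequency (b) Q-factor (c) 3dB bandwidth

Step 1 — Resonance: ω₀ = 1/√(LC) = 1/√(0.000779·0.000182) = 2656 rad/s.
Step 2 — f₀ = ω₀/(2π) = 422.7 Hz.
Step 3 — Parallel Q: Q = R/(ω₀L) = 2090/(2656·0.000779) = 1010.
Step 4 — Bandwidth: Δω = ω₀/Q = 2.629 rad/s; BW = Δω/(2π) = 0.4184 Hz.

(a) f₀ = 422.7 Hz  (b) Q = 1010  (c) BW = 0.4184 Hz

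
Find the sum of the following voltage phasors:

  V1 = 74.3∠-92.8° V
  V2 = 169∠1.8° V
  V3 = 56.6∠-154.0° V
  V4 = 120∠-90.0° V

Step 1 — Convert each phasor to rectangular form:
  V1 = 74.3·(cos(-92.8°) + j·sin(-92.8°)) = -3.63 - j74.21 V
  V2 = 169·(cos(1.8°) + j·sin(1.8°)) = 168.9 + j5.308 V
  V3 = 56.6·(cos(-154.0°) + j·sin(-154.0°)) = -50.87 - j24.81 V
  V4 = 120·(cos(-90.0°) + j·sin(-90.0°)) = 0 - j120 V
Step 2 — Sum components: V_total = 114.4 - j213.7 V.
Step 3 — Convert to polar: |V_total| = 242.4 V, ∠V_total = -61.8°.

V_total = 242.4∠-61.8° V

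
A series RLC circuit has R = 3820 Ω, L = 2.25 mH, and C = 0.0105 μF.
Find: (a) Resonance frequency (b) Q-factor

Step 1 — Resonance condition Im(Z)=0 gives ω₀ = 1/√(LC).
Step 2 — ω₀ = 1/√(0.00225·1.05e-08) = 2.057e+05 rad/s.
Step 3 — f₀ = ω₀/(2π) = 3.274e+04 Hz.
Step 4 — Series Q: Q = ω₀L/R = 2.057e+05·0.00225/3820 = 0.1212.

(a) f₀ = 3.274e+04 Hz  (b) Q = 0.1212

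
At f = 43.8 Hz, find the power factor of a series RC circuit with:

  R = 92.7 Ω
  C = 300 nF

Step 1 — Angular frequency: ω = 2π·f = 2π·43.8 = 275.2 rad/s.
Step 2 — Component impedances:
  R: Z = R = 92.7 Ω
  C: Z = 1/(jωC) = -j/(ω·C) = 0 - j1.211e+04 Ω
Step 3 — Series combination: Z_total = R + C = 92.7 - j1.211e+04 Ω = 1.211e+04∠-89.6° Ω.
Step 4 — Power factor: PF = cos(φ) = Re(Z)/|Z| = 92.7/12113 = 0.007653.
Step 5 — Type: Im(Z) = -1.211e+04 ⇒ leading (phase φ = -89.6°).

PF = 0.007653 (leading, φ = -89.6°)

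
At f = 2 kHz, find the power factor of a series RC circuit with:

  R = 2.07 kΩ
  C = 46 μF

Step 1 — Angular frequency: ω = 2π·f = 2π·2000 = 1.257e+04 rad/s.
Step 2 — Component impedances:
  R: Z = R = 2070 Ω
  C: Z = 1/(jωC) = -j/(ω·C) = 0 - j1.73 Ω
Step 3 — Series combination: Z_total = R + C = 2070 - j1.73 Ω = 2070∠-0.0° Ω.
Step 4 — Power factor: PF = cos(φ) = Re(Z)/|Z| = 2070/2070 = 1.
Step 5 — Type: Im(Z) = -1.73 ⇒ leading (phase φ = -0.0°).

PF = 1 (leading, φ = -0.0°)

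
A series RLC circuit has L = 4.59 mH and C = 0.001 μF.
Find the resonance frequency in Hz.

Step 1 — Resonance condition Im(Z)=0 gives ω₀ = 1/√(LC).
Step 2 — ω₀ = 1/√(0.00459·1e-09) = 4.668e+05 rad/s.
Step 3 — f₀ = ω₀/(2π) = 7.429e+04 Hz.

f₀ = 7.429e+04 Hz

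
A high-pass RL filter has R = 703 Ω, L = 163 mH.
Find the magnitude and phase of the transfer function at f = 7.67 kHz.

Step 1 — Angular frequency: ω = 2π·7670 = 4.819e+04 rad/s.
Step 2 — Transfer function: H(jω) = jωL/(R + jωL).
Step 3 — Numerator jωL = j·7855; denominator R + jωL = 703 + j7855.
Step 4 — H = 0.9921 + j0.08878.
Step 5 — Magnitude: |H| = 0.996 (-0.0 dB); phase: φ = 5.1°.

|H| = 0.996 (-0.0 dB), φ = 5.1°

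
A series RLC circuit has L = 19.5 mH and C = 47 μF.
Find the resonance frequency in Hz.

Step 1 — Resonance condition Im(Z)=0 gives ω₀ = 1/√(LC).
Step 2 — ω₀ = 1/√(0.0195·4.7e-05) = 1045 rad/s.
Step 3 — f₀ = ω₀/(2π) = 166.2 Hz.

f₀ = 166.2 Hz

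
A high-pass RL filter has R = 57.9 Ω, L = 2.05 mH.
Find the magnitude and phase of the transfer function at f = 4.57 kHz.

Step 1 — Angular frequency: ω = 2π·4570 = 2.871e+04 rad/s.
Step 2 — Transfer function: H(jω) = jωL/(R + jωL).
Step 3 — Numerator jωL = j·58.86; denominator R + jωL = 57.9 + j58.86.
Step 4 — H = 0.5083 + j0.4999.
Step 5 — Magnitude: |H| = 0.7129 (-2.9 dB); phase: φ = 44.5°.

|H| = 0.7129 (-2.9 dB), φ = 44.5°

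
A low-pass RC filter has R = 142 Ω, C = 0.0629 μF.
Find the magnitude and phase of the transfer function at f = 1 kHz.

Step 1 — Angular frequency: ω = 2π·1000 = 6283 rad/s.
Step 2 — Transfer function: H(jω) = 1/(1 + jωRC).
Step 3 — Denominator: 1 + jωRC = 1 + j·6283·142·6.29e-08 = 1 + j0.05612.
Step 4 — H = 0.9969 - j0.05594.
Step 5 — Magnitude: |H| = 0.9984 (-0.0 dB); phase: φ = -3.2°.

|H| = 0.9984 (-0.0 dB), φ = -3.2°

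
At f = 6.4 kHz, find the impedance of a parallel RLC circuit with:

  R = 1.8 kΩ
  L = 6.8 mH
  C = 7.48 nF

Step 1 — Angular frequency: ω = 2π·f = 2π·6400 = 4.021e+04 rad/s.
Step 2 — Component impedances:
  R: Z = R = 1800 Ω
  L: Z = jωL = j·4.021e+04·0.0068 = 0 + j273.4 Ω
  C: Z = 1/(jωC) = -j/(ω·C) = 0 - j3325 Ω
Step 3 — Parallel combination: 1/Z_total = 1/R + 1/L + 1/C; Z_total = 48 + j290 Ω = 294∠80.6° Ω.

Z = 48 + j290 Ω = 294∠80.6° Ω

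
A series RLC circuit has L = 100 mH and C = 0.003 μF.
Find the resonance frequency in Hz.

Step 1 — Resonance condition Im(Z)=0 gives ω₀ = 1/√(LC).
Step 2 — ω₀ = 1/√(0.1·3e-09) = 5.774e+04 rad/s.
Step 3 — f₀ = ω₀/(2π) = 9189 Hz.

f₀ = 9189 Hz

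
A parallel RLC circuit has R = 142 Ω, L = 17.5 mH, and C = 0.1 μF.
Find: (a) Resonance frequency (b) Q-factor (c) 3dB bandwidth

Step 1 — Resonance: ω₀ = 1/√(LC) = 1/√(0.0175·1e-07) = 2.39e+04 rad/s.
Step 2 — f₀ = ω₀/(2π) = 3805 Hz.
Step 3 — Parallel Q: Q = R/(ω₀L) = 142/(2.39e+04·0.0175) = 0.3394.
Step 4 — Bandwidth: Δω = ω₀/Q = 7.042e+04 rad/s; BW = Δω/(2π) = 1.121e+04 Hz.

(a) f₀ = 3805 Hz  (b) Q = 0.3394  (c) BW = 1.121e+04 Hz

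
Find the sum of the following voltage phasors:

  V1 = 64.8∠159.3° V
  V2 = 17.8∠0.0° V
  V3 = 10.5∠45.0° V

Step 1 — Convert each phasor to rectangular form:
  V1 = 64.8·(cos(159.3°) + j·sin(159.3°)) = -60.62 + j22.91 V
  V2 = 17.8·(cos(0.0°) + j·sin(0.0°)) = 17.8 V
  V3 = 10.5·(cos(45.0°) + j·sin(45.0°)) = 7.425 + j7.425 V
Step 2 — Sum components: V_total = -35.39 + j30.33 V.
Step 3 — Convert to polar: |V_total| = 46.61 V, ∠V_total = 139.4°.

V_total = 46.61∠139.4° V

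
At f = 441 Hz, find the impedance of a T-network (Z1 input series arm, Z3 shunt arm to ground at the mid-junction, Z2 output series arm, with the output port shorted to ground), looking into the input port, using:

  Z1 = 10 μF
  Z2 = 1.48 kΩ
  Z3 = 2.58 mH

Step 1 — Angular frequency: ω = 2π·f = 2π·441 = 2771 rad/s.
Step 2 — Component impedances:
  Z1: Z = 1/(jωC) = -j/(ω·C) = 0 - j36.09 Ω
  Z2: Z = R = 1480 Ω
  Z3: Z = jωL = j·2771·0.00258 = 0 + j7.149 Ω
Step 3 — With the output port shorted to ground, the output series arm Z2 runs from the junction to ground; the shunt arm Z3 also runs from the junction to ground. They appear in parallel: Z3 || Z2 = 0.03453 + j7.149 Ω.
Step 4 — Series with input arm Z1: Z_in = Z1 + (Z3 || Z2) = 0.03453 - j28.94 Ω = 28.94∠-89.9° Ω.

Z = 0.03453 - j28.94 Ω = 28.94∠-89.9° Ω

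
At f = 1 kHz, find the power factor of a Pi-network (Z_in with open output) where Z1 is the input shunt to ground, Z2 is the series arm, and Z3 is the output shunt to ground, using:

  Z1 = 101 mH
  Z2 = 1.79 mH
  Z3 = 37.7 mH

Step 1 — Angular frequency: ω = 2π·f = 2π·1000 = 6283 rad/s.
Step 2 — Component impedances:
  Z1: Z = jωL = j·6283·0.101 = 0 + j634.6 Ω
  Z2: Z = jωL = j·6283·0.00179 = 0 + j11.25 Ω
  Z3: Z = jωL = j·6283·0.0377 = 0 + j236.9 Ω
Step 3 — With open output, the series arm Z2 and the output shunt Z3 appear in series to ground: Z2 + Z3 = 0 + j248.1 Ω.
Step 4 — Parallel with input shunt Z1: Z_in = Z1 || (Z2 + Z3) = 0 + j178.4 Ω = 178.4∠90.0° Ω.
Step 5 — Power factor: PF = cos(φ) = Re(Z)/|Z| = -0/178.4 = -0.
Step 6 — Type: Im(Z) = 178.4 ⇒ lagging (phase φ = 90.0°).

PF = -0 (lagging, φ = 90.0°)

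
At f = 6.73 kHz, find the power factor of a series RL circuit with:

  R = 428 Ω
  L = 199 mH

Step 1 — Angular frequency: ω = 2π·f = 2π·6730 = 4.229e+04 rad/s.
Step 2 — Component impedances:
  R: Z = R = 428 Ω
  L: Z = jωL = j·4.229e+04·0.199 = 0 + j8415 Ω
Step 3 — Series combination: Z_total = R + L = 428 + j8415 Ω = 8426∠87.1° Ω.
Step 4 — Power factor: PF = cos(φ) = Re(Z)/|Z| = 428/8426 = 0.0508.
Step 5 — Type: Im(Z) = 8415 ⇒ lagging (phase φ = 87.1°).

PF = 0.0508 (lagging, φ = 87.1°)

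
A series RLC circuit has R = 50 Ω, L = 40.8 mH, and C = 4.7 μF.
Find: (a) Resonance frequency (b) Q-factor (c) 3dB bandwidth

Step 1 — Resonance: ω₀ = 1/√(LC) = 1/√(0.0408·4.7e-06) = 2284 rad/s.
Step 2 — f₀ = ω₀/(2π) = 363.4 Hz.
Step 3 — Series Q: Q = ω₀L/R = 2284·0.0408/50 = 1.863.
Step 4 — Bandwidth: Δω = ω₀/Q = 1225 rad/s; BW = Δω/(2π) = 195 Hz.

(a) f₀ = 363.4 Hz  (b) Q = 1.863  (c) BW = 195 Hz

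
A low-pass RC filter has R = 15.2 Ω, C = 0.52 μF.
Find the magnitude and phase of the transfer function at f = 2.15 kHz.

Step 1 — Angular frequency: ω = 2π·2150 = 1.351e+04 rad/s.
Step 2 — Transfer function: H(jω) = 1/(1 + jωRC).
Step 3 — Denominator: 1 + jωRC = 1 + j·1.351e+04·15.2·5.2e-07 = 1 + j0.1068.
Step 4 — H = 0.9887 - j0.1056.
Step 5 — Magnitude: |H| = 0.9943 (-0.0 dB); phase: φ = -6.1°.

|H| = 0.9943 (-0.0 dB), φ = -6.1°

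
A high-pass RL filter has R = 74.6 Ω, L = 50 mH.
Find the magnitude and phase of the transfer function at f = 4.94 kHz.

Step 1 — Angular frequency: ω = 2π·4940 = 3.104e+04 rad/s.
Step 2 — Transfer function: H(jω) = jωL/(R + jωL).
Step 3 — Numerator jωL = j·1552; denominator R + jωL = 74.6 + j1552.
Step 4 — H = 0.9977 + j0.04796.
Step 5 — Magnitude: |H| = 0.9988 (-0.0 dB); phase: φ = 2.8°.

|H| = 0.9988 (-0.0 dB), φ = 2.8°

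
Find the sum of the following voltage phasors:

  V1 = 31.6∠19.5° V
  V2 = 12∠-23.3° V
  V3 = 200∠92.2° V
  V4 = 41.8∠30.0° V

Step 1 — Convert each phasor to rectangular form:
  V1 = 31.6·(cos(19.5°) + j·sin(19.5°)) = 29.79 + j10.55 V
  V2 = 12·(cos(-23.3°) + j·sin(-23.3°)) = 11.02 - j4.747 V
  V3 = 200·(cos(92.2°) + j·sin(92.2°)) = -7.678 + j199.9 V
  V4 = 41.8·(cos(30.0°) + j·sin(30.0°)) = 36.2 + j20.9 V
Step 2 — Sum components: V_total = 69.33 + j226.6 V.
Step 3 — Convert to polar: |V_total| = 236.9 V, ∠V_total = 73.0°.

V_total = 236.9∠73.0° V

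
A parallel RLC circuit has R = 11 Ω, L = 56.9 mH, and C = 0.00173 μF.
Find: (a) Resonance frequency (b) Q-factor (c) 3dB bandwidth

Step 1 — Resonance: ω₀ = 1/√(LC) = 1/√(0.0569·1.73e-09) = 1.008e+05 rad/s.
Step 2 — f₀ = ω₀/(2π) = 1.604e+04 Hz.
Step 3 — Parallel Q: Q = R/(ω₀L) = 11/(1.008e+05·0.0569) = 0.001918.
Step 4 — Bandwidth: Δω = ω₀/Q = 5.255e+07 rad/s; BW = Δω/(2π) = 8.363e+06 Hz.

(a) f₀ = 1.604e+04 Hz  (b) Q = 0.001918  (c) BW = 8.363e+06 Hz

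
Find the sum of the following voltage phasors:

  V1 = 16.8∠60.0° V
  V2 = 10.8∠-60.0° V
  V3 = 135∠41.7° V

Step 1 — Convert each phasor to rectangular form:
  V1 = 16.8·(cos(60.0°) + j·sin(60.0°)) = 8.4 + j14.55 V
  V2 = 10.8·(cos(-60.0°) + j·sin(-60.0°)) = 5.4 - j9.353 V
  V3 = 135·(cos(41.7°) + j·sin(41.7°)) = 100.8 + j89.81 V
Step 2 — Sum components: V_total = 114.6 + j95 V.
Step 3 — Convert to polar: |V_total| = 148.9 V, ∠V_total = 39.7°.

V_total = 148.9∠39.7° V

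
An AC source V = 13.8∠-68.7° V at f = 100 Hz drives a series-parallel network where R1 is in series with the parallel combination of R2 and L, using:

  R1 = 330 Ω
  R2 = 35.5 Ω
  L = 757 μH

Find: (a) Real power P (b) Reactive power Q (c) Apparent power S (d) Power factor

Step 1 — Angular frequency: ω = 2π·f = 2π·100 = 628.3 rad/s.
Step 2 — Component impedances:
  R1: Z = R = 330 Ω
  R2: Z = R = 35.5 Ω
  L: Z = jωL = j·628.3·0.000757 = 0 + j0.4756 Ω
Step 3 — Parallel branch: R2 || L = 1/(1/R2 + 1/L) = 0.006372 + j0.4756 Ω.
Step 4 — Series with R1: Z_total = R1 + (R2 || L) = 330 + j0.4756 Ω = 330∠0.1° Ω.
Step 5 — Source phasor: V = 13.8∠-68.7° V = 5.013 - j12.86 V.
Step 6 — Current: I = V / Z = 0.01513 - j0.03898 A = 0.04182∠-68.8° A.
Step 7 — Complex power: S = V·I* = 0.5771 + j0.0008316 VA.
Step 8 — Real power: P = Re(S) = 0.5771 W.
Step 9 — Reactive power: Q = Im(S) = 0.0008316 VAR.
Step 10 — Apparent power: |S| = 0.5771 VA.
Step 11 — Power factor: PF = P/|S| = 1 (lagging).

(a) P = 0.5771 W  (b) Q = 0.0008316 VAR  (c) S = 0.5771 VA  (d) PF = 1 (lagging)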